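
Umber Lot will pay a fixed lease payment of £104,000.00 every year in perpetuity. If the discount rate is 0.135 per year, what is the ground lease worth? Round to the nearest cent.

Level perpetuity: PV = C / r = £104,000.00 / 0.135 = £770,370.37

£770370.37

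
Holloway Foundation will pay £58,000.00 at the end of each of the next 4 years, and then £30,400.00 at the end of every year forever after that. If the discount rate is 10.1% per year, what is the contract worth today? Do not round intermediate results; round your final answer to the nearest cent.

PV of 4-year annuity: £58,000.00 × [1 − (1+0.101)^−4] / 0.101 = 183454.91619
Perpetuity value at year 4: £30,400.00 / 0.101 = 300990.09901
PV of perpetuity: 300990.09901 / (1+0.101)^4 = 204834.41880
Total PV = 183454.91619 + 204834.41880 = 388289.33499

£388289.33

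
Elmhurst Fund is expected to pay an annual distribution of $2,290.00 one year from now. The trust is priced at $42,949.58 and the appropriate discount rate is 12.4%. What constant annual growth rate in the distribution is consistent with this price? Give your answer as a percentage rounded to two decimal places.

P = D₁/(r−g) ⇒ g = r − D₁/P = 0.124 − $2,290.00/$42,949.58 = 0.070682

7.07%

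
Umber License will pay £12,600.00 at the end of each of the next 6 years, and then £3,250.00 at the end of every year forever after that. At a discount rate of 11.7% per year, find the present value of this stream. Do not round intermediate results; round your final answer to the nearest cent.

£66548.29

PV of 6-year annuity: £12,600.00 × [1 − (1+0.117)^−6] / 0.117 = 52246.89190
Perpetuity value at year 6: £3,250.00 / 0.117 = 27777.77778
PV of perpetuity: 27777.77778 / (1+0.117)^6 = 14301.39693
Total PV = 52246.89190 + 14301.39693 = 66548.28883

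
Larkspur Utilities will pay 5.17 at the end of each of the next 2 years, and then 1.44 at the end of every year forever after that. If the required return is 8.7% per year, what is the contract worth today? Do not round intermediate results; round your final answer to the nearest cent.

23.14

PV of 2-year annuity: 5.17 × [1 − (1+0.087)^−2] / 0.087 = 9.13175
Perpetuity value at year 2: 1.44 / 0.087 = 16.55172
PV of perpetuity: 16.55172 / (1+0.087)^2 = 14.00826
Total PV = 9.13175 + 14.00826 = 23.14001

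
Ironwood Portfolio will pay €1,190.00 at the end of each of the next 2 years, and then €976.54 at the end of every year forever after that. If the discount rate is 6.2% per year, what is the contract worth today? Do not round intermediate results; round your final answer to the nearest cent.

PV of 2-year annuity: €1,190.00 × [1 − (1+0.062)^−2] / 0.062 = 2175.63777
Perpetuity value at year 2: €976.54 / 0.062 = 15750.64516
PV of perpetuity: 15750.64516 / (1+0.062)^2 = 13965.26928
Total PV = 2175.63777 + 13965.26928 = 16140.90704

€16140.91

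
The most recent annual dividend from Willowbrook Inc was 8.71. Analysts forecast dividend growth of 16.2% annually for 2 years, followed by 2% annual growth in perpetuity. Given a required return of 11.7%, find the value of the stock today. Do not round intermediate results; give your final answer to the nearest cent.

117.60

D_1 = 10.12102
D_2 = 11.76063
Terminal value at year 2: TV = D_2×(1+g_2)/(r−g_2) = 11.99584/0.097 = 123.66843
P_0 = D_1/(1+r)^1 + D_2/(1+r)^2 + TV/(1+r)^2
    = 9.06090 + 9.42593 + 99.11799 = 117.60482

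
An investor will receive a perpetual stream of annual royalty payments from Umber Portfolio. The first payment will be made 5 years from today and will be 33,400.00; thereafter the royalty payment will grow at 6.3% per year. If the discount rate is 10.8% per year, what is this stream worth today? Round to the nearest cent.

Value at end of year 4: C₁ / (r − g) = 33,400.00 / (0.108 − 0.063) = 742,222.2222
Discount to today: PV = 742,222.2222 / (1 + 0.108)^4 = 742,222.2222 / 1.507159 = 492,464.48

492464.48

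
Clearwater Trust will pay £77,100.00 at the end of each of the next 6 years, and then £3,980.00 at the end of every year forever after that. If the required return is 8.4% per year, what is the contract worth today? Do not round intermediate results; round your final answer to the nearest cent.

PV of 6-year annuity: £77,100.00 × [1 − (1+0.084)^−6] / 0.084 = 352139.92254
Perpetuity value at year 6: £3,980.00 / 0.084 = 47380.95238
PV of perpetuity: 47380.95238 / (1+0.084)^6 = 29203.04198
Total PV = 352139.92254 + 29203.04198 = 381342.96453

£381342.96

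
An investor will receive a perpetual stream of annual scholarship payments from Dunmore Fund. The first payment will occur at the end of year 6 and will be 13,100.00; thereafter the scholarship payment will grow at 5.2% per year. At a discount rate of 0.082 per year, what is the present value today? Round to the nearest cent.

294451.48

Value at end of year 5: C₁ / (r − g) = 13,100.00 / (0.082 − 0.052) = 436,666.6667
Discount to today: PV = 436,666.6667 / (1 + 0.082)^5 = 436,666.6667 / 1.482983 = 294,451.48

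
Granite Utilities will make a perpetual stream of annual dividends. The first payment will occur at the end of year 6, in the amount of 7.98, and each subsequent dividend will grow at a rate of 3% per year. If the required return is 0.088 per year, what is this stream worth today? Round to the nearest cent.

Value at end of year 5: C₁ / (r − g) = 7.98 / (0.088 − 0.03) = 137.5862
Discount to today: PV = 137.5862 / (1 + 0.088)^5 = 137.5862 / 1.524560 = 90.25

90.25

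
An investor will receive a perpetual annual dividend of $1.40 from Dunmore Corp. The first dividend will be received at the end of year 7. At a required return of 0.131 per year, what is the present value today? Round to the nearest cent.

$5.11

Value at end of year 6: C / r = $1.40 / 0.131 = $10.6870
Discount to today: PV = $10.6870 / (1 + 0.131)^6 = $10.6870 / 2.093031 = $5.11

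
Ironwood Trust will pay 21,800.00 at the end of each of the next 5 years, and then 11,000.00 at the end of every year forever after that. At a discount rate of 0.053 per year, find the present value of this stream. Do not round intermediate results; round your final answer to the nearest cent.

PV of 5-year annuity: 21,800.00 × [1 − (1+0.053)^−5] / 0.053 = 93604.98745
Perpetuity value at year 5: 11,000.00 / 0.053 = 207547.16981
PV of perpetuity: 207547.16981 / (1+0.053)^5 = 160315.29541
Total PV = 93604.98745 + 160315.29541 = 253920.28286

253920.28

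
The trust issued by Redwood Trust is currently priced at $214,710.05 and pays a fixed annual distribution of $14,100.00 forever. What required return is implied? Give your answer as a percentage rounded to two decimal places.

P = C/r ⇒ r = C/P = $14,100.00/$214,710.05 = 0.065670

6.57%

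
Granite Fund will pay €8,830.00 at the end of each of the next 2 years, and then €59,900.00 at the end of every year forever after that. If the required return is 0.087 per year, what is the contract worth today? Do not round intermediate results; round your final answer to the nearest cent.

€598301.04

PV of 2-year annuity: €8,830.00 × [1 − (1+0.087)^−2] / 0.087 = 15596.38921
Perpetuity value at year 2: €59,900.00 / 0.087 = 688505.74713
PV of perpetuity: 688505.74713 / (1+0.087)^2 = 582704.64706
Total PV = 15596.38921 + 582704.64706 = 598301.03627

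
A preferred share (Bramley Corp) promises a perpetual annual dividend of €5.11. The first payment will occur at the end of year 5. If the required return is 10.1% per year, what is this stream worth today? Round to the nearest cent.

Value at end of year 4: C / r = €5.11 / 0.101 = €50.5941
Discount to today: PV = €50.5941 / (1 + 0.101)^4 = €50.5941 / 1.469431 = €34.43

€34.43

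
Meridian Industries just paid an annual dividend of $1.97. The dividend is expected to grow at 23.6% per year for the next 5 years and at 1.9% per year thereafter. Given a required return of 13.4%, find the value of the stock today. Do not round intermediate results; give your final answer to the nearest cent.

D_1 = 2.43492
D_2 = 3.00956
D_3 = 3.71982
D_4 = 4.59769
D_5 = 5.68275
Terminal value at year 5: TV = D_5×(1+g_2)/(r−g_2) = 5.79072/0.115 = 50.35411
P_0 = D_1/(1+r)^1 + D_2/(1+r)^2 + D_3/(1+r)^3 + D_4/(1+r)^4 + D_5/(1+r)^5 + TV/(1+r)^5
    = 2.14720 + 2.34033 + 2.55084 + 2.78028 + 3.03035 + 26.85157 = 39.70056

$39.70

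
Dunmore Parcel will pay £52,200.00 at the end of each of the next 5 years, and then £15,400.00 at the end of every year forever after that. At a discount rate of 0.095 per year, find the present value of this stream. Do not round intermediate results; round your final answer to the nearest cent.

£303406.55

PV of 5-year annuity: £52,200.00 × [1 − (1+0.095)^−5] / 0.095 = 200432.79866
Perpetuity value at year 5: £15,400.00 / 0.095 = 162105.26316
PV of perpetuity: 162105.26316 / (1+0.095)^5 = 102973.74785
Total PV = 200432.79866 + 102973.74785 = 303406.54650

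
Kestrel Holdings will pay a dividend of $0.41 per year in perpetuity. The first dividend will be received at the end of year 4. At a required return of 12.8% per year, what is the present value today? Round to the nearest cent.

$2.23

Value at end of year 3: C / r = $0.41 / 0.128 = $3.2031
Discount to today: PV = $3.2031 / (1 + 0.128)^3 = $3.2031 / 1.435249 = $2.23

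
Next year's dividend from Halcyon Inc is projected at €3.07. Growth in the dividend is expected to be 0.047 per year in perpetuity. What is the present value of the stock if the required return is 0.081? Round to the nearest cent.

€90.29

Growing perpetuity: P = D₁ / (r − g) = €3.0700 / (0.081 − 0.047) = €90.29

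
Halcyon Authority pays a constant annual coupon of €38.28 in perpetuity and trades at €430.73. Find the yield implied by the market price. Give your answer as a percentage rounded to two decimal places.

8.89%

P = C/r ⇒ r = C/P = €38.28/€430.73 = 0.088872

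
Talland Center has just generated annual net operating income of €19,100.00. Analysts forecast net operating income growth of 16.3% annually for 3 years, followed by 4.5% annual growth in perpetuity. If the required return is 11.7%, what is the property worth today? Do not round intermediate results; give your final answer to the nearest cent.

€375044.01

D_1 = 22213.30000
D_2 = 25834.06790
D_3 = 30045.02097
Terminal value at year 3: TV = D_3×(1+g_2)/(r−g_2) = 31397.04691/0.072 = 436070.09599
P_0 = D_1/(1+r)^1 + D_2/(1+r)^2 + D_3/(1+r)^3 + TV/(1+r)^3
    = 19886.57117 + 20705.53471 + 21558.22459 + 312893.67639 = 375044.00687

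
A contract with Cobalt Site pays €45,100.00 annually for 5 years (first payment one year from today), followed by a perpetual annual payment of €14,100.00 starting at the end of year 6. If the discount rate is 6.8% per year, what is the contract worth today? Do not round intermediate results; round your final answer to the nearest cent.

€335142.63

PV of 5-year annuity: €45,100.00 × [1 − (1+0.068)^−5] / 0.068 = 185913.38859
Perpetuity value at year 5: €14,100.00 / 0.068 = 207352.94118
PV of perpetuity: 207352.94118 / (1+0.068)^5 = 149229.24319
Total PV = 185913.38859 + 149229.24319 = 335142.63178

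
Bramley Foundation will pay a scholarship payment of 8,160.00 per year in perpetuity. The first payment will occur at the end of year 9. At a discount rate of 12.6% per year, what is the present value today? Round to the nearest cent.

25061.81

Value at end of year 8: C / r = 8,160.00 / 0.126 = 64,761.9048
Discount to today: PV = 64,761.9048 / (1 + 0.126)^8 = 64,761.9048 / 2.584087 = 25,061.81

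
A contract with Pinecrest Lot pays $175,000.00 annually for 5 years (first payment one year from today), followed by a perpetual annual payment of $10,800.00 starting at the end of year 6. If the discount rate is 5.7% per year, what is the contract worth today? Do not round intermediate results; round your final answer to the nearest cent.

$886825.44

PV of 5-year annuity: $175,000.00 × [1 − (1+0.057)^−5] / 0.057 = 743218.98258
Perpetuity value at year 5: $10,800.00 / 0.057 = 189473.68421
PV of perpetuity: 189473.68421 / (1+0.057)^5 = 143606.45557
Total PV = 743218.98258 + 143606.45557 = 886825.43815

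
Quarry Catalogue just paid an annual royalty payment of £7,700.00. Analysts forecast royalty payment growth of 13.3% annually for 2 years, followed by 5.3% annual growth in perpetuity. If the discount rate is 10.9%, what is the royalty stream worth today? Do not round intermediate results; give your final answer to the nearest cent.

£167025.55

D_1 = 8724.10000
D_2 = 9884.40530
Terminal value at year 2: TV = D_2×(1+g_2)/(r−g_2) = 10408.27878/0.056 = 185862.12109
P_0 = D_1/(1+r)^1 + D_2/(1+r)^2 + TV/(1+r)^2
    = 7866.63661 + 8036.87942 + 151122.03627 = 167025.55230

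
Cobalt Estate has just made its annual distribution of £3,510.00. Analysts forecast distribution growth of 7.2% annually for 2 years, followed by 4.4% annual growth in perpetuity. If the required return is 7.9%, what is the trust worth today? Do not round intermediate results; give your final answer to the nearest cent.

D_1 = 3762.72000
D_2 = 4033.63584
Terminal value at year 2: TV = D_2×(1+g_2)/(r−g_2) = 4211.11582/0.035 = 120317.59477
P_0 = D_1/(1+r)^1 + D_2/(1+r)^2 + TV/(1+r)^2
    = 3487.22892 + 3464.60556 + 103344.23437 = 110296.06885

£110296.07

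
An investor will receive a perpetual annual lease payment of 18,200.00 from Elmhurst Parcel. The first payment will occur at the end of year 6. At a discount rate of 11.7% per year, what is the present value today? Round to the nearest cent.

89458.10

Value at end of year 5: C / r = 18,200.00 / 0.117 = 155,555.5556
Discount to today: PV = 155,555.5556 / (1 + 0.117)^5 = 155,555.5556 / 1.738865 = 89,458.10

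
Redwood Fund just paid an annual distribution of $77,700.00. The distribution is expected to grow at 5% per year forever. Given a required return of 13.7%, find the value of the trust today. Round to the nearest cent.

$937758.62

D₁ = D₀ × (1 + g) = $77,700.00 × 1.05 = $81,585.0000
Growing perpetuity: P = D₁ / (r − g) = $81,585.0000 / (0.137 − 0.05) = $937,758.62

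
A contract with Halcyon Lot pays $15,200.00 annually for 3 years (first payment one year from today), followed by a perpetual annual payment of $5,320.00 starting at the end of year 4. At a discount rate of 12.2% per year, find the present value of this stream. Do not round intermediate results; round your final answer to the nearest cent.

PV of 3-year annuity: $15,200.00 × [1 − (1+0.122)^−3] / 0.122 = 36382.73032
Perpetuity value at year 3: $5,320.00 / 0.122 = 43606.55738
PV of perpetuity: 43606.55738 / (1+0.122)^3 = 30872.60176
Total PV = 36382.73032 + 30872.60176 = 67255.33209

$67255.33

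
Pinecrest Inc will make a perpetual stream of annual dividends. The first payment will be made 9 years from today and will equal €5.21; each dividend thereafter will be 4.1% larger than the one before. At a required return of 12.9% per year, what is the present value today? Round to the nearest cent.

€22.43

Value at end of year 8: C₁ / (r − g) = €5.21 / (0.129 − 0.041) = €59.2045
Discount to today: PV = €59.2045 / (1 + 0.129)^8 = €59.2045 / 2.639682 = €22.43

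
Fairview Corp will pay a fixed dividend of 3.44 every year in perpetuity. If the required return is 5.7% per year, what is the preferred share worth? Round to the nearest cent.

60.35

Level perpetuity: PV = C / r = 3.44 / 0.057 = 60.35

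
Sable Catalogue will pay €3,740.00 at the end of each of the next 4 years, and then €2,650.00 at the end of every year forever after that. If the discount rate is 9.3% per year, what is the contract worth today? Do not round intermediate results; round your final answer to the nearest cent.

€32002.79

PV of 4-year annuity: €3,740.00 × [1 − (1+0.093)^−4] / 0.093 = 12037.19384
Perpetuity value at year 4: €2,650.00 / 0.093 = 28494.62366
PV of perpetuity: 28494.62366 / (1+0.093)^4 = 19965.59593
Total PV = 12037.19384 + 19965.59593 = 32002.78978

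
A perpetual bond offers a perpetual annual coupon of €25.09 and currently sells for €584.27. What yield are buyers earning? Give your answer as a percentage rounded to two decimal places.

4.29%

P = C/r ⇒ r = C/P = €25.09/€584.27 = 0.042942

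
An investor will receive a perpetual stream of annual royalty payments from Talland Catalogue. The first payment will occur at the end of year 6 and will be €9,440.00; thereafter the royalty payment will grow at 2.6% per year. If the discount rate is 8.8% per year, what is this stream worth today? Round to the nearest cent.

€99870.18

Value at end of year 5: C₁ / (r − g) = €9,440.00 / (0.088 − 0.026) = €152,258.0645
Discount to today: PV = €152,258.0645 / (1 + 0.088)^5 = €152,258.0645 / 1.524560 = €99,870.18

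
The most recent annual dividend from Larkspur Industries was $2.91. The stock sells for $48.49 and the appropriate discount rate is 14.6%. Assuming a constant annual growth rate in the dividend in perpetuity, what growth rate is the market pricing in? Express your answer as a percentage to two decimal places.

P = D₀(1+g)/(r−g) ⇒ P(r−g) = D₀(1+g) ⇒ g(P+D₀) = P·r − D₀
g = (P·r − D₀)/(P + D₀) = ($48.49×0.146 − $2.91) / ($48.49 + $2.91) = 0.081119

8.11%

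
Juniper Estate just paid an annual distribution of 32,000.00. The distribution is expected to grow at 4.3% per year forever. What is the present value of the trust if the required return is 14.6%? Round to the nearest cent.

324038.83

D₁ = D₀ × (1 + g) = 32,000.00 × 1.043 = 33,376.0000
Growing perpetuity: P = D₁ / (r − g) = 33,376.0000 / (0.146 − 0.043) = 324,038.83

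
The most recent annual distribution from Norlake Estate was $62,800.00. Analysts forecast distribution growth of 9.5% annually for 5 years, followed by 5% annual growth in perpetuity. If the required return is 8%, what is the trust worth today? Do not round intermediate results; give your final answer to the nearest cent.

$2682266.31

D_1 = 68766.00000
D_2 = 75298.77000
D_3 = 82452.15315
D_4 = 90285.10770
D_5 = 98862.19293
Terminal value at year 5: TV = D_5×(1+g_2)/(r−g_2) = 103805.30258/0.03 = 3460176.75257
P_0 = D_1/(1+r)^1 + D_2/(1+r)^2 + D_3/(1+r)^3 + D_4/(1+r)^4 + D_5/(1+r)^5 + TV/(1+r)^5
    = 63672.22222 + 64556.55864 + 65453.17751 + 66362.24942 + 67283.94733 + 2354938.15657 = 2682266.31170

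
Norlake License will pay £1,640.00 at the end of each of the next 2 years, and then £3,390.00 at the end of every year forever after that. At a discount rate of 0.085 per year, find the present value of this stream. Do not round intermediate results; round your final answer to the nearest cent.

PV of 2-year annuity: £1,640.00 × [1 − (1+0.085)^−2] / 0.085 = 2904.62741
Perpetuity value at year 2: £3,390.00 / 0.085 = 39882.35294
PV of perpetuity: 39882.35294 / (1+0.085)^2 = 33878.27556
Total PV = 2904.62741 + 33878.27556 = 36782.90296

£36782.90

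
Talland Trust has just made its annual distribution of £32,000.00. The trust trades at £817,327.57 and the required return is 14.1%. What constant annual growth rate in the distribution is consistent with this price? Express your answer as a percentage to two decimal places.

9.80%

P = D₀(1+g)/(r−g) ⇒ P(r−g) = D₀(1+g) ⇒ g(P+D₀) = P·r − D₀
g = (P·r − D₀)/(P + D₀) = (£817,327.57×0.141 − £32,000.00) / (£817,327.57 + £32,000.00) = 0.098011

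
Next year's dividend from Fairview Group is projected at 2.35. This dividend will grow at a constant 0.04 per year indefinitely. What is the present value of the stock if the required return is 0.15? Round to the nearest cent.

21.36

Growing perpetuity: P = D₁ / (r − g) = 2.3500 / (0.15 − 0.04) = 21.36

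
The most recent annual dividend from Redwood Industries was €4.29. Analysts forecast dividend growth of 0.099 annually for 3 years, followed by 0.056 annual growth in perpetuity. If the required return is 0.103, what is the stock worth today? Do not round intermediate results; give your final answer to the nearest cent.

€108.12

D_1 = 4.71471
D_2 = 5.18147
D_3 = 5.69443
Terminal value at year 3: TV = D_3×(1+g_2)/(r−g_2) = 6.01332/0.047 = 127.94297
P_0 = D_1/(1+r)^1 + D_2/(1+r)^2 + D_3/(1+r)^3 + TV/(1+r)^3
    = 4.27444 + 4.25894 + 4.24350 + 95.34324 = 108.12012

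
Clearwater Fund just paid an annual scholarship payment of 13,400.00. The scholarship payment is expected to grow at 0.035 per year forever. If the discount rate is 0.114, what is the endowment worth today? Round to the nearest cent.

D₁ = D₀ × (1 + g) = 13,400.00 × 1.035 = 13,869.0000
Growing perpetuity: P = D₁ / (r − g) = 13,869.0000 / (0.114 − 0.035) = 175,556.96

175556.96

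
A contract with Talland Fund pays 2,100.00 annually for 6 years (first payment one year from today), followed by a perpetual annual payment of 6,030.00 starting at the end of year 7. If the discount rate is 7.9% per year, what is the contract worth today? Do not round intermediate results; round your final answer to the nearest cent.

58105.95

PV of 6-year annuity: 2,100.00 × [1 − (1+0.079)^−6] / 0.079 = 9737.56860
Perpetuity value at year 6: 6,030.00 / 0.079 = 76329.11392
PV of perpetuity: 76329.11392 / (1+0.079)^6 = 48368.38122
Total PV = 9737.56860 + 48368.38122 = 58105.94982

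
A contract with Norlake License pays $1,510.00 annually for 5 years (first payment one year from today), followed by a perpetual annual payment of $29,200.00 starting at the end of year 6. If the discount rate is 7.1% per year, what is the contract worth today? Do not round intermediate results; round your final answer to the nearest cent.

PV of 5-year annuity: $1,510.00 × [1 − (1+0.071)^−5] / 0.071 = 6174.75603
Perpetuity value at year 5: $29,200.00 / 0.071 = 411267.60563
PV of perpetuity: 411267.60563 / (1+0.071)^5 = 291861.72742
Total PV = 6174.75603 + 291861.72742 = 298036.48345

$298036.48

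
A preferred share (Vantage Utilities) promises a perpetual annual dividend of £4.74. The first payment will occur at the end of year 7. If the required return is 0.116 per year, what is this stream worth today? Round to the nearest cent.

£21.15

Value at end of year 6: C / r = £4.74 / 0.116 = £40.8621
Discount to today: PV = £40.8621 / (1 + 0.116)^6 = £40.8621 / 1.931902 = £21.15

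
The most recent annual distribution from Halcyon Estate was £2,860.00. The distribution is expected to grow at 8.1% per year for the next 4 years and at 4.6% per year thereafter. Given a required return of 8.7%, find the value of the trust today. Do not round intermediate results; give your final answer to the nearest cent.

D_1 = 3091.66000
D_2 = 3342.08446
D_3 = 3612.79330
D_4 = 3905.42956
Terminal value at year 4: TV = D_4×(1+g_2)/(r−g_2) = 4085.07932/0.041 = 99636.08094
P_0 = D_1/(1+r)^1 + D_2/(1+r)^2 + D_3/(1+r)^3 + D_4/(1+r)^4 + TV/(1+r)^4
    = 2844.21343 + 2828.51400 + 2812.90123 + 2797.37463 + 71367.16751 = 82650.17081

£82650.17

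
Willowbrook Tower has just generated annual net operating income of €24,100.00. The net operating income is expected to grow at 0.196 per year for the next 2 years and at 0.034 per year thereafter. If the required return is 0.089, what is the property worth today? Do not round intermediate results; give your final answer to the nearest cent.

D_1 = 28823.60000
D_2 = 34473.02560
Terminal value at year 2: TV = D_2×(1+g_2)/(r−g_2) = 35645.10847/0.055 = 648092.88128
P_0 = D_1/(1+r)^1 + D_2/(1+r)^2 + TV/(1+r)^2
    = 26467.95225 + 29068.56831 + 546489.08425 = 602025.60481

€602025.60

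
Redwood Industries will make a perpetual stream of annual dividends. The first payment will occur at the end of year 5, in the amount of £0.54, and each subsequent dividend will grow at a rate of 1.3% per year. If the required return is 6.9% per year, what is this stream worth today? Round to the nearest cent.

£7.38

Value at end of year 4: C₁ / (r − g) = £0.54 / (0.069 − 0.013) = £9.6429
Discount to today: PV = £9.6429 / (1 + 0.069)^4 = £9.6429 / 1.305903 = £7.38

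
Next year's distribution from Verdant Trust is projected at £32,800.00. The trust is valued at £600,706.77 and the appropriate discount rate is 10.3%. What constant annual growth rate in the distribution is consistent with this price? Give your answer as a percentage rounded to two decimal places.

P = D₁/(r−g) ⇒ g = r − D₁/P = 0.103 − £32,800.00/£600,706.77 = 0.048398

4.84%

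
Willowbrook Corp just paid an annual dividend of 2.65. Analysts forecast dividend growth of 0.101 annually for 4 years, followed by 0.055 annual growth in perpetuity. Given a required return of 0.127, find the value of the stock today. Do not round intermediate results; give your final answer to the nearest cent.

45.37

D_1 = 2.91765
D_2 = 3.21233
D_3 = 3.53678
D_4 = 3.89399
Terminal value at year 4: TV = D_4×(1+g_2)/(r−g_2) = 4.10816/0.072 = 57.05781
P_0 = D_1/(1+r)^1 + D_2/(1+r)^2 + D_3/(1+r)^3 + D_4/(1+r)^4 + TV/(1+r)^4
    = 2.58886 + 2.52914 + 2.47079 + 2.41379 + 35.36873 = 45.37131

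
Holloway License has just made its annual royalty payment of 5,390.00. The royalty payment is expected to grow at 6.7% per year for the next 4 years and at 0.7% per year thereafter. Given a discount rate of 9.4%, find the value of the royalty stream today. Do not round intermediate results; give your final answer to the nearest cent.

76715.22

D_1 = 5751.13000
D_2 = 6136.45571
D_3 = 6547.59824
D_4 = 6986.28732
Terminal value at year 4: TV = D_4×(1+g_2)/(r−g_2) = 7035.19134/0.087 = 80864.26823
P_0 = D_1/(1+r)^1 + D_2/(1+r)^2 + D_3/(1+r)^3 + D_4/(1+r)^4 + TV/(1+r)^4
    = 5256.97441 + 5127.23189 + 5000.69144 + 4877.27400 + 56453.04509 = 76715.21683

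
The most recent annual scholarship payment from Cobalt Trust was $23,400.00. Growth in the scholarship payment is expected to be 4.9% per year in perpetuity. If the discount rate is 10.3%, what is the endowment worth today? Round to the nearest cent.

D₁ = D₀ × (1 + g) = $23,400.00 × 1.049 = $24,546.6000
Growing perpetuity: P = D₁ / (r − g) = $24,546.6000 / (0.103 − 0.049) = $454,566.67

$454566.67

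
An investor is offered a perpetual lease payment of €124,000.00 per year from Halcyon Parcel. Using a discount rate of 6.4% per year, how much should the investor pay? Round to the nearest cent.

Level perpetuity: PV = C / r = €124,000.00 / 0.064 = €1,937,500.00

€1937500.00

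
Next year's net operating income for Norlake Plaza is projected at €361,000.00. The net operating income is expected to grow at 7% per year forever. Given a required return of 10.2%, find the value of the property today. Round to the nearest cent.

Growing perpetuity: P = D₁ / (r − g) = €361,000.0000 / (0.102 − 0.07) = €11,281,250.00

€11281250.00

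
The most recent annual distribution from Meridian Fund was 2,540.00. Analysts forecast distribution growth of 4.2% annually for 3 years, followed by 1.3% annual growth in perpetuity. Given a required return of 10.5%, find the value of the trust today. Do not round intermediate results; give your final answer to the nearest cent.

D_1 = 2646.68000
D_2 = 2757.84056
D_3 = 2873.66986
Terminal value at year 3: TV = D_3×(1+g_2)/(r−g_2) = 2911.02757/0.092 = 31641.60404
P_0 = D_1/(1+r)^1 + D_2/(1+r)^2 + D_3/(1+r)^3 + TV/(1+r)^3
    = 2395.18552 + 2258.62743 + 2129.85501 + 23451.55569 = 30235.22365

30235.22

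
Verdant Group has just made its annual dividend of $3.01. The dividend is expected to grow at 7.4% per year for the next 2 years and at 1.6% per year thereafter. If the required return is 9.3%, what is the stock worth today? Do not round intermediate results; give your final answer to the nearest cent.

$44.21

D_1 = 3.23274
D_2 = 3.47196
Terminal value at year 2: TV = D_2×(1+g_2)/(r−g_2) = 3.52751/0.077 = 45.81187
P_0 = D_1/(1+r)^1 + D_2/(1+r)^2 + TV/(1+r)^2
    = 2.95768 + 2.90626 + 38.34756 = 44.21150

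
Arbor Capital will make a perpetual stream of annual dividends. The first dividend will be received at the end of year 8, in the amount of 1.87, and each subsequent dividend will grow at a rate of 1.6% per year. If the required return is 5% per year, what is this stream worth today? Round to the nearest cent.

Value at end of year 7: C₁ / (r − g) = 1.87 / (0.05 − 0.016) = 55.0000
Discount to today: PV = 55.0000 / (1 + 0.05)^7 = 55.0000 / 1.407100 = 39.09

39.09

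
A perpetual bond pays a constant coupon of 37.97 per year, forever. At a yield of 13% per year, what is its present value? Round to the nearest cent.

292.08

Level perpetuity: PV = C / r = 37.97 / 0.13 = 292.08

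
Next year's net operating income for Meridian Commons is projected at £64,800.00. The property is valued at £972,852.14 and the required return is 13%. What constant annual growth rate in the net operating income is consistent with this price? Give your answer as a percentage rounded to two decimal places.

6.34%

P = D₁/(r−g) ⇒ g = r − D₁/P = 0.13 − £64,800.00/£972,852.14 = 0.063392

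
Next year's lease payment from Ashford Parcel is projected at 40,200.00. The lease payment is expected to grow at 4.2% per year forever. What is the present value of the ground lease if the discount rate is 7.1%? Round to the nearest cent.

1386206.90

Growing perpetuity: P = D₁ / (r − g) = 40,200.0000 / (0.071 − 0.042) = 1,386,206.90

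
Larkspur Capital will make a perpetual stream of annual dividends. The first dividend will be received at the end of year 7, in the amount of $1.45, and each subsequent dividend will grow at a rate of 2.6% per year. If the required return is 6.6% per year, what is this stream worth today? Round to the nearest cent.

Value at end of year 6: C₁ / (r − g) = $1.45 / (0.066 − 0.026) = $36.2500
Discount to today: PV = $36.2500 / (1 + 0.066)^6 = $36.2500 / 1.467382 = $24.70

$24.70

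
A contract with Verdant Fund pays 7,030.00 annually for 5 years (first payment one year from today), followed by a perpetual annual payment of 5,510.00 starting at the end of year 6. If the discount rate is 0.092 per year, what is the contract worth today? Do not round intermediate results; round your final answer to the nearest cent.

PV of 5-year annuity: 7,030.00 × [1 − (1+0.092)^−5] / 0.092 = 27202.93688
Perpetuity value at year 5: 5,510.00 / 0.092 = 59891.30435
PV of perpetuity: 59891.30435 / (1+0.092)^5 = 38570.08355
Total PV = 27202.93688 + 38570.08355 = 65773.02043

65773.02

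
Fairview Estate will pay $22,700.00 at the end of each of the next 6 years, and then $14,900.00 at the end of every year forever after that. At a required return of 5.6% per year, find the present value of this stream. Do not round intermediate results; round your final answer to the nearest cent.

PV of 6-year annuity: $22,700.00 × [1 − (1+0.056)^−6] / 0.056 = 113039.97589
Perpetuity value at year 6: $14,900.00 / 0.056 = 266071.42857
PV of perpetuity: 266071.42857 / (1+0.056)^6 = 191873.38272
Total PV = 113039.97589 + 191873.38272 = 304913.35861

$304913.36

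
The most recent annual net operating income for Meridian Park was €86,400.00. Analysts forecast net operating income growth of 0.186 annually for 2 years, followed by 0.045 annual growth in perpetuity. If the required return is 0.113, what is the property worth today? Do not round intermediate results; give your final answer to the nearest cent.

D_1 = 102470.40000
D_2 = 121529.89440
Terminal value at year 2: TV = D_2×(1+g_2)/(r−g_2) = 126998.73965/0.068 = 1867628.52424
P_0 = D_1/(1+r)^1 + D_2/(1+r)^2 + TV/(1+r)^2
    = 92066.84636 + 98105.37267 + 1507648.74180 = 1697820.96084

€1697820.96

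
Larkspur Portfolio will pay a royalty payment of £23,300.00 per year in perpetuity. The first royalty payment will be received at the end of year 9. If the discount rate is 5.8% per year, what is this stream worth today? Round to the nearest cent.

£255883.68

Value at end of year 8: C / r = £23,300.00 / 0.058 = £401,724.1379
Discount to today: PV = £401,724.1379 / (1 + 0.058)^8 = £401,724.1379 / 1.569948 = £255,883.68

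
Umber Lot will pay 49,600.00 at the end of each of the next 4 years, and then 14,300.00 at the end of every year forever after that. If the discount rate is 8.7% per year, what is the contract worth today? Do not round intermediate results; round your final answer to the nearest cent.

279487.06

PV of 4-year annuity: 49,600.00 × [1 − (1+0.087)^−4] / 0.087 = 161753.95299
Perpetuity value at year 4: 14,300.00 / 0.087 = 164367.81609
PV of perpetuity: 164367.81609 / (1+0.087)^4 = 117733.10787
Total PV = 161753.95299 + 117733.10787 = 279487.06086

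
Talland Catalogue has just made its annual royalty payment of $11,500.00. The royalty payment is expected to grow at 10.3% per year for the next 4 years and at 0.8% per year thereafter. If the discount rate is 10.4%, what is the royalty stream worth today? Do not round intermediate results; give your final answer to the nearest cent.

$166209.02

D_1 = 12684.50000
D_2 = 13991.00350
D_3 = 15432.07686
D_4 = 17021.58078
Terminal value at year 4: TV = D_4×(1+g_2)/(r−g_2) = 17157.75342/0.096 = 178726.59816
P_0 = D_1/(1+r)^1 + D_2/(1+r)^2 + D_3/(1+r)^3 + D_4/(1+r)^4 + TV/(1+r)^4
    = 11489.58333 + 11479.17610 + 11468.77830 + 11458.38991 + 120313.09407 = 166209.02171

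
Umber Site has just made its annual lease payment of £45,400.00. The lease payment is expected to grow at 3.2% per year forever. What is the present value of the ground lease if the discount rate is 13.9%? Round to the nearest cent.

£437876.64

D₁ = D₀ × (1 + g) = £45,400.00 × 1.032 = £46,852.8000
Growing perpetuity: P = D₁ / (r − g) = £46,852.8000 / (0.139 − 0.032) = £437,876.64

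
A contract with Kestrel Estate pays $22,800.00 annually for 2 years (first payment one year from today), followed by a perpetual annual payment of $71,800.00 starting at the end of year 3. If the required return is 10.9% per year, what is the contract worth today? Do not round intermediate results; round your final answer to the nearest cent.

PV of 2-year annuity: $22,800.00 × [1 − (1+0.109)^−2] / 0.109 = 39097.44113
Perpetuity value at year 2: $71,800.00 / 0.109 = 658715.59633
PV of perpetuity: 658715.59633 / (1+0.109)^2 = 535592.95276
Total PV = 39097.44113 + 535592.95276 = 574690.39389

$574690.39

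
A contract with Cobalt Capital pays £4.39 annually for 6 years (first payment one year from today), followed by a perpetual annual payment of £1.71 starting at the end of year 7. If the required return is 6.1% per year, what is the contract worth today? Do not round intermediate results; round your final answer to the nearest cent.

PV of 6-year annuity: £4.39 × [1 − (1+0.061)^−6] / 0.061 = 21.51940
Perpetuity value at year 6: £1.71 / 0.061 = 28.03279
PV of perpetuity: 28.03279 / (1+0.061)^6 = 19.65052
Total PV = 21.51940 + 19.65052 = 41.16991

£41.17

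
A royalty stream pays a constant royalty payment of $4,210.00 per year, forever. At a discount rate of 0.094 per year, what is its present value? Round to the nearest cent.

$44787.23

Level perpetuity: PV = C / r = $4,210.00 / 0.094 = $44,787.23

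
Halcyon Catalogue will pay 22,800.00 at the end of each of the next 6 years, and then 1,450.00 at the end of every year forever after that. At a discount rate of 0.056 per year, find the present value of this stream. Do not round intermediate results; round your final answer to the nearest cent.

PV of 6-year annuity: 22,800.00 × [1 − (1+0.056)^−6] / 0.056 = 113537.94935
Perpetuity value at year 6: 1,450.00 / 0.056 = 25892.85714
PV of perpetuity: 25892.85714 / (1+0.056)^6 = 18672.24194
Total PV = 113537.94935 + 18672.24194 = 132210.19130

132210.19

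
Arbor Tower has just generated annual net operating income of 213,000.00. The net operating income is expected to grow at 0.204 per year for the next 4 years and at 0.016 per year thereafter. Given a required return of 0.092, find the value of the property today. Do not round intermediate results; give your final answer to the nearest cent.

D_1 = 256452.00000
D_2 = 308768.20800
D_3 = 371756.92243
D_4 = 447595.33461
Terminal value at year 4: TV = D_4×(1+g_2)/(r−g_2) = 454756.85996/0.076 = 5983642.89423
P_0 = D_1/(1+r)^1 + D_2/(1+r)^2 + D_3/(1+r)^3 + D_4/(1+r)^4 + TV/(1+r)^4
    = 234846.15385 + 258932.93886 + 285490.16335 + 314771.20575 + 4207994.01370 = 5302034.47551

5302034.48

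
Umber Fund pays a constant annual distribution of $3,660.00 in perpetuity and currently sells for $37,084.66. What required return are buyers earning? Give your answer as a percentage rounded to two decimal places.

9.87%

P = C/r ⇒ r = C/P = $3,660.00/$37,084.66 = 0.098693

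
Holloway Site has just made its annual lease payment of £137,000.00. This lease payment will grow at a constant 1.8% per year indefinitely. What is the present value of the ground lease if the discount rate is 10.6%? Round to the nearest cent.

£1584840.91

D₁ = D₀ × (1 + g) = £137,000.00 × 1.018 = £139,466.0000
Growing perpetuity: P = D₁ / (r − g) = £139,466.0000 / (0.106 − 0.018) = £1,584,840.91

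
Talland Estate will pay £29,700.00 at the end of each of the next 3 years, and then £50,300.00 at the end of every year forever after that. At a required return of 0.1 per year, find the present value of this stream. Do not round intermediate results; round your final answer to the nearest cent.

£451770.85

PV of 3-year annuity: £29,700.00 × [1 − (1+0.1)^−3] / 0.1 = 73859.50413
Perpetuity value at year 3: £50,300.00 / 0.1 = 503000.00000
PV of perpetuity: 503000.00000 / (1+0.1)^3 = 377911.34485
Total PV = 73859.50413 + 377911.34485 = 451770.84899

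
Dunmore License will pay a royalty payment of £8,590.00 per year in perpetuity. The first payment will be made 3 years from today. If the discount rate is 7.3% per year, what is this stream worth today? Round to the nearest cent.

£102204.70

Value at end of year 2: C / r = £8,590.00 / 0.073 = £117,671.2329
Discount to today: PV = £117,671.2329 / (1 + 0.073)^2 = £117,671.2329 / 1.151329 = £102,204.70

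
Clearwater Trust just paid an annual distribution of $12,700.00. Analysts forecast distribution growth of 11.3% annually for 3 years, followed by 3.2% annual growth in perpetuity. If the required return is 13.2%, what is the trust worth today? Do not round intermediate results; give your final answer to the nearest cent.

D_1 = 14135.10000
D_2 = 15732.36630
D_3 = 17510.12369
Terminal value at year 3: TV = D_3×(1+g_2)/(r−g_2) = 18070.44765/0.1 = 180704.47650
P_0 = D_1/(1+r)^1 + D_2/(1+r)^2 + D_3/(1+r)^3 + TV/(1+r)^3
    = 12486.83746 + 12277.25273 + 12071.18577 + 124574.63710 = 161409.91305

$161409.91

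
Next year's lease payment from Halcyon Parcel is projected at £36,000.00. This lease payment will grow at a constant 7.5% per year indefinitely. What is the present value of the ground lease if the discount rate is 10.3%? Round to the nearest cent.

£1285714.29

Growing perpetuity: P = D₁ / (r − g) = £36,000.0000 / (0.103 − 0.075) = £1,285,714.29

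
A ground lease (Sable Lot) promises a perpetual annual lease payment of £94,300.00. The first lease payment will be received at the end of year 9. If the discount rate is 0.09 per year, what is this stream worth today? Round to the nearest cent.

Value at end of year 8: C / r = £94,300.00 / 0.09 = £1,047,777.7778
Discount to today: PV = £1,047,777.7778 / (1 + 0.09)^8 = £1,047,777.7778 / 1.992563 = £525,844.34

£525844.34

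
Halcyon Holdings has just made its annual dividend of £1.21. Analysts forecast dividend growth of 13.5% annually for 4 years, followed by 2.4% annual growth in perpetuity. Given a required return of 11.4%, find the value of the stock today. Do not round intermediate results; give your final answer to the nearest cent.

£19.91

D_1 = 1.37335
D_2 = 1.55875
D_3 = 1.76918
D_4 = 2.00802
Terminal value at year 4: TV = D_4×(1+g_2)/(r−g_2) = 2.05622/0.09 = 22.84685
P_0 = D_1/(1+r)^1 + D_2/(1+r)^2 + D_3/(1+r)^3 + D_4/(1+r)^4 + TV/(1+r)^4
    = 1.23281 + 1.25605 + 1.27973 + 1.30385 + 14.83493 = 19.90737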